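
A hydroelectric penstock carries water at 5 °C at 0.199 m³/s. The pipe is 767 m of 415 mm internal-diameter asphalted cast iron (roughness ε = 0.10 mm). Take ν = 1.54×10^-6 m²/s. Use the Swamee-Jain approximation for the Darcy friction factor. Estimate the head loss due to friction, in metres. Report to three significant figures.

h_f ≈ 3.30 m

V = 4Q/(πD²) = 4·0.199/(π·0.415²) = 1.471 m/s
Re = VD/ν = 1.471·0.415/1.54×10^-6 = 3.96×10^5 → turbulent
ε/D = 0.10/415 = 2.41×10^-4
Swamee-Jain: f = 0.01619
h_f = f(L/D)V²/(2g) = 0.01619·(767/0.415)·1.471²/(2·9.81) = 3.301 m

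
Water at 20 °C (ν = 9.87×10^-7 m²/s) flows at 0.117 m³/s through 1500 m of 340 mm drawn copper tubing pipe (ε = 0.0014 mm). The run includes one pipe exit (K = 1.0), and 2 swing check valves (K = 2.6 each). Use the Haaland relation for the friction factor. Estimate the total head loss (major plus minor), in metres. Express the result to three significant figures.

H_L ≈ 5.52 m

V = 4Q/(πD²) = 1.289 m/s; V²/2g = 0.08464 m
Re = 4.44×10^5, ε/D = 4.12×10^-6 → f = 0.01339 (Haaland)
Major: h_f = f(L/D)·V²/2g = 0.01339·4412·0.08464 = 4.999 m
Minor: ΣK = 6.20; h_m = ΣK·V²/2g = 0.5248 m
Total H_L = 4.999 + 0.5248 = 5.524 m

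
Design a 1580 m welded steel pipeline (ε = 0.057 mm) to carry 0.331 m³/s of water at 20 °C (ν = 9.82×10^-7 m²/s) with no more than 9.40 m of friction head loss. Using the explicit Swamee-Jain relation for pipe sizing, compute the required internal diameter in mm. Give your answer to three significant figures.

Swamee-Jain (Type III): D = 0.66·[ε^1.25·(LQ²/(gh_f))^4.75 + ν·Q^9.4·(L/(gh_f))^5.2]^0.04
LQ²/(gh_f) = 1.877; L/(gh_f) = 17.13
Term 1 = ε^1.25·(…)^4.75 = 9.86×10^-5; Term 2 = ν·Q^9.4·(…)^5.2 = 7.84×10^-5
D = 0.66·(9.86×10^-5 + 7.84×10^-5)^0.04 = 0.4672 m = 467 mm
Check: V = 1.93 m/s, Re = 9.19×10^5, f = 0.01391, h_f = 8.94 m ≈ 9.40 m ✓

D ≈ 467 mm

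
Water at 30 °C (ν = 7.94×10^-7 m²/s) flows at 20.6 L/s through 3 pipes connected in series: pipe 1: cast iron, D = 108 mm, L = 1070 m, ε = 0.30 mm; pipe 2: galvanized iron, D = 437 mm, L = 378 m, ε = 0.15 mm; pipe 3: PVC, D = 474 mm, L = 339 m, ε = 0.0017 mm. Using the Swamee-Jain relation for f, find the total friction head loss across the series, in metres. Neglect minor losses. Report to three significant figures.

H ≈ 67.0 m

Pipe 1: V = 2.249 m/s, Re = 3.06×10^5, ε/D = 0.00278, f = 0.02622, h_1 = f(L/D)V²/2g = 66.96 m
Pipe 2: V = 0.1373 m/s, Re = 7.56×10^4, ε/D = 3.43×10^-4, f = 0.02057, h_2 = f(L/D)V²/2g = 0.01710 m
Pipe 3: V = 0.1167 m/s, Re = 6.97×10^4, ε/D = 3.59×10^-6, f = 0.01931, h_3 = f(L/D)V²/2g = 0.009592 m
Series → Q common, losses add: H = Σh = 66.98 m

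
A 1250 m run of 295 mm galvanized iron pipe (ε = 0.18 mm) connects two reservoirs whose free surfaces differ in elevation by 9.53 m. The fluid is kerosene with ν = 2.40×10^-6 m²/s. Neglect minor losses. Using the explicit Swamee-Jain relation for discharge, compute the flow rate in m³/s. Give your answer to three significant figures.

Swamee-Jain (Type II): Q = -0.965·√(gD⁵h_f/L)·ln[ε/(3.7D) + √(3.17ν²L/(gD³h_f))]
√(gD⁵h_f/L) = √(9.81·0.295⁵·9.53/1250) = 0.01293
ε/(3.7D) = 1.65×10^-4; √(3.17ν²L/(gD³h_f)) = 9.75×10^-5
Q = -0.965·0.01293·ln(2.624×10^-4) = 0.1029 m³/s
Check: V = 1.50 m/s, Re = 1.85×10^5, f = 0.01962, h_f = 9.59 m ≈ 9.53 m ✓

Q ≈ 0.103 m³/s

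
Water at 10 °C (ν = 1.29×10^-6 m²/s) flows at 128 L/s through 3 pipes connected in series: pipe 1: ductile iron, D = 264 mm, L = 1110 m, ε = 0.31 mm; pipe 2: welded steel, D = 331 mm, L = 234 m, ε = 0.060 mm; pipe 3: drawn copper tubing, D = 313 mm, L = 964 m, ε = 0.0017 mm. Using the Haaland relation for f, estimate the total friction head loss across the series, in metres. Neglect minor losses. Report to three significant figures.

Pipe 1: V = 2.338 m/s, Re = 4.79×10^5, ε/D = 0.00117, f = 0.02095, h_1 = f(L/D)V²/2g = 24.55 m
Pipe 2: V = 1.488 m/s, Re = 3.82×10^5, ε/D = 1.81×10^-4, f = 0.01550, h_2 = f(L/D)V²/2g = 1.236 m
Pipe 3: V = 1.664 m/s, Re = 4.04×10^5, ε/D = 5.43×10^-6, f = 0.01363, h_3 = f(L/D)V²/2g = 5.921 m
Series → Q common, losses add: H = Σh = 31.71 m

H ≈ 31.7 m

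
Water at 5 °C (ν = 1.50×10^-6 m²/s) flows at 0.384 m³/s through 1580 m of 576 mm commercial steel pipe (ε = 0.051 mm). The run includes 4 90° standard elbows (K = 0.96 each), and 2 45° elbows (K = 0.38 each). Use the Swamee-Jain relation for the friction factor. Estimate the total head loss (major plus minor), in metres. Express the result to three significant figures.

H_L ≈ 4.80 m

V = 4Q/(πD²) = 1.474 m/s; V²/2g = 0.1107 m
Re = 5.66×10^5, ε/D = 8.85×10^-5 → f = 0.01412 (Swamee-Jain)
Major: h_f = f(L/D)·V²/2g = 0.01412·2743·0.1107 = 4.289 m
Minor: ΣK = 4.60; h_m = ΣK·V²/2g = 0.5092 m
Total H_L = 4.289 + 0.5092 = 4.798 m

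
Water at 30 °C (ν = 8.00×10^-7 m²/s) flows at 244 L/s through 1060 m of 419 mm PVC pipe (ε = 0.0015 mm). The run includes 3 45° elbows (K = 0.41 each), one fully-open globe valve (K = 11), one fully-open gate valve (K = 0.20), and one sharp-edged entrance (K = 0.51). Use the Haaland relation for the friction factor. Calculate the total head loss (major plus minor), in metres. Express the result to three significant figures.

H_L ≈ 6.83 m

V = 4Q/(πD²) = 1.770 m/s; V²/2g = 0.1596 m
Re = 9.27×10^5, ε/D = 3.58×10^-6 → f = 0.01179 (Haaland)
Major: h_f = f(L/D)·V²/2g = 0.01179·2530·0.1596 = 4.761 m
Minor: ΣK = 12.9; h_m = ΣK·V²/2g = 2.065 m
Total H_L = 4.761 + 2.065 = 6.827 m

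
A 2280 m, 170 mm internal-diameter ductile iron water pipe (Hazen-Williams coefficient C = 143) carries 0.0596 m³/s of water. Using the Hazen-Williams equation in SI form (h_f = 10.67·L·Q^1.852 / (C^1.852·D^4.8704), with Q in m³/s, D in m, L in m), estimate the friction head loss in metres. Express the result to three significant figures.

h_f = 10.67·2280·0.0596^1.852 / (143^1.852·0.170^4.8704) = 74.85 m

h_f ≈ 74.9 m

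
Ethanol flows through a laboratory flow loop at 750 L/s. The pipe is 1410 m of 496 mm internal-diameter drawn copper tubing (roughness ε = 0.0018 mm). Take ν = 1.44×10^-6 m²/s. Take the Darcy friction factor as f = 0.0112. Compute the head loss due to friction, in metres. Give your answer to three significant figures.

h_f ≈ 24.4 m

V = 4Q/(πD²) = 4·0.750/(π·0.496²) = 3.882 m/s
h_f = f(L/D)V²/(2g) = 0.01120·(1410/0.496)·3.882²/(2·9.81) = 24.45 m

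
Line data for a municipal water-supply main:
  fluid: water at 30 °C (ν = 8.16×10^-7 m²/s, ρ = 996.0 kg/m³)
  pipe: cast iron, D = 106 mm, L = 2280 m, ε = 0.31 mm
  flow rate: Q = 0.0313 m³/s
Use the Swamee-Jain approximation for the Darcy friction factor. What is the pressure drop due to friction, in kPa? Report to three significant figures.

Δp ≈ 3560 kPa

V = 4Q/(πD²) = 4·0.0313/(π·0.106²) = 3.547 m/s
Re = VD/ν = 3.547·0.106/8.16×10^-7 = 4.61×10^5 → turbulent
ε/D = 0.31/106 = 0.00292
Swamee-Jain: f = 0.02639
h_f = f(L/D)V²/(2g) = 0.02639·(2280/0.106)·3.547²/(2·9.81) = 364.0 m
Δp = ρg·h_f = 996.0·9.81·364.0 = 3557 kPa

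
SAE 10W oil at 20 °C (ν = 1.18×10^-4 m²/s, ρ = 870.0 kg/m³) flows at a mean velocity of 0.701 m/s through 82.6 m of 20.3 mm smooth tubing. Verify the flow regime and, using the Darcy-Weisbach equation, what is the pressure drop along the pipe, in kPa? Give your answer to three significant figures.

Re = VD/ν = 0.701·0.02030/1.18×10^-4 = 121 → laminar (Re < 2300)
f = 64/Re = 0.5307
h_f = f(L/D)V²/(2g) = 0.5307·(82.6/0.02030)·0.701²/(2·9.81) = 54.08 m
Δp = ρg·h_f = 870.0·9.81·54.08 = 461.6 kPa

Δp ≈ 462 kPa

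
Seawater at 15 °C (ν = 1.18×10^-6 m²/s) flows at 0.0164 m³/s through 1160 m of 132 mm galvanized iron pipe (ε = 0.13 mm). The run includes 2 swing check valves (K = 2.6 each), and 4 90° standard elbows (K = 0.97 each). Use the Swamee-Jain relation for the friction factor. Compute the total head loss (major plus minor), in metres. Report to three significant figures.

V = 4Q/(πD²) = 1.198 m/s; V²/2g = 0.07320 m
Re = 1.34×10^5, ε/D = 9.85×10^-4 → f = 0.02173 (Swamee-Jain)
Major: h_f = f(L/D)·V²/2g = 0.02173·8788·0.07320 = 13.98 m
Minor: ΣK = 9.08; h_m = ΣK·V²/2g = 0.6647 m
Total H_L = 13.98 + 0.6647 = 14.64 m

H_L ≈ 14.6 m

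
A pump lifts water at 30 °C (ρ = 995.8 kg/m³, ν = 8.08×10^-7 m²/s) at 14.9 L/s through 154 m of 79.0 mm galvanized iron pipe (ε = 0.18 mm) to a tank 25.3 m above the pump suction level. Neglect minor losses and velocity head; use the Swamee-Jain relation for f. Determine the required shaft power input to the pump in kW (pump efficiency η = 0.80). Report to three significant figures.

V = 4Q/(πD²) = 3.040 m/s; Re = 2.97×10^5; ε/D = 0.00228; f = 0.02496
h_f = f(L/D)V²/2g = 22.91 m
Total head H = z + h_f = 25.3 + 22.91 = 48.21 m
P_hyd = ρgQH = 995.8·9.81·0.0149·48.21 = 7.018 kW
P_shaft = P_hyd/η = 7.018/0.80 = 8.772 kW

P_shaft ≈ 8.77 kW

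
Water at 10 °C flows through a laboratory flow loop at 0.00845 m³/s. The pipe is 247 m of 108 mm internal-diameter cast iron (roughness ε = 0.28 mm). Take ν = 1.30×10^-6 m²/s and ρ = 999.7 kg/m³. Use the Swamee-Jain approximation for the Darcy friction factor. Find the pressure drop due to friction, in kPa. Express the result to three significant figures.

V = 4Q/(πD²) = 4·0.00845/(π·0.108²) = 0.9224 m/s
Re = VD/ν = 0.9224·0.108/1.30×10^-6 = 7.66×10^4 → turbulent
ε/D = 0.28/108 = 0.00259
Swamee-Jain: f = 0.02721
h_f = f(L/D)V²/(2g) = 0.02721·(247/0.108)·0.9224²/(2·9.81) = 2.699 m
Δp = ρg·h_f = 999.7·9.81·2.699 = 26.47 kPa

Δp ≈ 26.5 kPa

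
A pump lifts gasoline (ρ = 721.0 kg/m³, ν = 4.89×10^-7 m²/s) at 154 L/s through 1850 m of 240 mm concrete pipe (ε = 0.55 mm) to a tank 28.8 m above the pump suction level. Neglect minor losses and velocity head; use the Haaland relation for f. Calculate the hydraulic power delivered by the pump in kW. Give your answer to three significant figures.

V = 4Q/(πD²) = 3.404 m/s; Re = 1.67×10^6; ε/D = 0.00229; f = 0.02443
h_f = f(L/D)V²/2g = 111.2 m
Total head H = z + h_f = 28.8 + 111.2 = 140.0 m
P_hyd = ρgQH = 721.0·9.81·0.154·140.0 = 152.5 kW

P_hyd ≈ 153 kW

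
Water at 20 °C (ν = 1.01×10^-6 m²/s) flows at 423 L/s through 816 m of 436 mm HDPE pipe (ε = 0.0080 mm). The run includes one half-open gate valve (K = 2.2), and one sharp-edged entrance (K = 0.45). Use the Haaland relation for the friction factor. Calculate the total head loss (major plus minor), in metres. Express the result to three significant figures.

V = 4Q/(πD²) = 2.833 m/s; V²/2g = 0.4091 m
Re = 1.22×10^6, ε/D = 1.83×10^-5 → f = 0.01160 (Haaland)
Major: h_f = f(L/D)·V²/2g = 0.01160·1872·0.4091 = 8.880 m
Minor: ΣK = 2.65; h_m = ΣK·V²/2g = 1.084 m
Total H_L = 8.880 + 1.084 = 9.964 m

H_L ≈ 9.96 m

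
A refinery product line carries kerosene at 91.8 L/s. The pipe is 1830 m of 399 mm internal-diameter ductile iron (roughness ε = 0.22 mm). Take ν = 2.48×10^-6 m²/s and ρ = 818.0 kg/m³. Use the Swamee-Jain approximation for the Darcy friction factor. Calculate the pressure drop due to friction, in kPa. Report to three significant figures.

V = 4Q/(πD²) = 4·0.0918/(π·0.399²) = 0.7342 m/s
Re = VD/ν = 0.7342·0.399/2.48×10^-6 = 1.18×10^5 → turbulent
ε/D = 0.22/399 = 5.51×10^-4
Swamee-Jain: f = 0.02023
h_f = f(L/D)V²/(2g) = 0.02023·(1830/0.399)·0.7342²/(2·9.81) = 2.549 m
Δp = ρg·h_f = 818.0·9.81·2.549 = 20.46 kPa

Δp ≈ 20.5 kPa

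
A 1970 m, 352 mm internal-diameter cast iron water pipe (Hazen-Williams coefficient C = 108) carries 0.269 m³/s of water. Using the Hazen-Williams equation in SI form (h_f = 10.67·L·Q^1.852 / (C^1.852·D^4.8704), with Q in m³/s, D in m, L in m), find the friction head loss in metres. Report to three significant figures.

h_f = 10.67·1970·0.269^1.852 / (108^1.852·0.352^4.8704) = 51.19 m

h_f ≈ 51.2 m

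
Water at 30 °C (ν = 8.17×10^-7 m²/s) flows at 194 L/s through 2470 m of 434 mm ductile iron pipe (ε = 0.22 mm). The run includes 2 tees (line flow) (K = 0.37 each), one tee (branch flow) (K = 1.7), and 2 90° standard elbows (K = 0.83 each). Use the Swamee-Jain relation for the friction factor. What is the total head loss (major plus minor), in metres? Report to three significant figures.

V = 4Q/(πD²) = 1.311 m/s; V²/2g = 0.08765 m
Re = 6.97×10^5, ε/D = 5.07×10^-4 → f = 0.01756 (Swamee-Jain)
Major: h_f = f(L/D)·V²/2g = 0.01756·5691·0.08765 = 8.761 m
Minor: ΣK = 4.10; h_m = ΣK·V²/2g = 0.3594 m
Total H_L = 8.761 + 0.3594 = 9.120 m

H_L ≈ 9.12 m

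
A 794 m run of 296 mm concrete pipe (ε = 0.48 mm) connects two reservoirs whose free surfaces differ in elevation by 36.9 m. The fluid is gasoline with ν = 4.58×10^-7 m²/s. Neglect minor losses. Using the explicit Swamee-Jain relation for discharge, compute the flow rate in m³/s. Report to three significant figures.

Swamee-Jain (Type II): Q = -0.965·√(gD⁵h_f/L)·ln[ε/(3.7D) + √(3.17ν²L/(gD³h_f))]
√(gD⁵h_f/L) = √(9.81·0.296⁵·36.9/794) = 0.03219
ε/(3.7D) = 4.38×10^-4; √(3.17ν²L/(gD³h_f)) = 7.50×10^-6
Q = -0.965·0.03219·ln(4.458×10^-4) = 0.2396 m³/s
Check: V = 3.48 m/s, Re = 2.25×10^6, f = 0.02231, h_f = 37.0 m ≈ 36.9 m ✓

Q ≈ 0.240 m³/s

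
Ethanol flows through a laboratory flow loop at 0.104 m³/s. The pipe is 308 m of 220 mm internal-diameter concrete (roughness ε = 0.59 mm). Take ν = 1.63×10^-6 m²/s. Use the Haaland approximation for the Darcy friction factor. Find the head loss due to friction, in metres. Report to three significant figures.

h_f ≈ 13.8 m

V = 4Q/(πD²) = 4·0.104/(π·0.220²) = 2.736 m/s
Re = VD/ν = 2.736·0.220/1.63×10^-6 = 3.69×10^5 → turbulent
ε/D = 0.59/220 = 0.00268
Haaland: f = 0.02577
h_f = f(L/D)V²/(2g) = 0.02577·(308/0.220)·2.736²/(2·9.81) = 13.76 m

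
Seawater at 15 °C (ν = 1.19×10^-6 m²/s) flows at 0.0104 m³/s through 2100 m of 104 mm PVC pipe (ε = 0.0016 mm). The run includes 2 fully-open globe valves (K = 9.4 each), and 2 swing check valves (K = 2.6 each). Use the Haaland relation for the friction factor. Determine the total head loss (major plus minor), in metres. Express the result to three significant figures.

H_L ≈ 29.0 m

V = 4Q/(πD²) = 1.224 m/s; V²/2g = 0.07639 m
Re = 1.07×10^5, ε/D = 1.54×10^-5 → f = 0.01764 (Haaland)
Major: h_f = f(L/D)·V²/2g = 0.01764·20192·0.07639 = 27.20 m
Minor: ΣK = 24.0; h_m = ΣK·V²/2g = 1.833 m
Total H_L = 27.20 + 1.833 = 29.04 m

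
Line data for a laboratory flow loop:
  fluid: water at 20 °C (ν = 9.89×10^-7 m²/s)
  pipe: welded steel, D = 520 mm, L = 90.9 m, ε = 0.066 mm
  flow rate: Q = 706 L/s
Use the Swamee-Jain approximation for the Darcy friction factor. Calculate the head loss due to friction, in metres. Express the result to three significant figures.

V = 4Q/(πD²) = 4·0.706/(π·0.520²) = 3.324 m/s
Re = VD/ν = 3.324·0.520/9.89×10^-7 = 1.75×10^6 → turbulent
ε/D = 0.066/520 = 1.27×10^-4
Swamee-Jain: f = 0.01341
h_f = f(L/D)V²/(2g) = 0.01341·(90.9/0.520)·3.324²/(2·9.81) = 1.320 m

h_f ≈ 1.32 m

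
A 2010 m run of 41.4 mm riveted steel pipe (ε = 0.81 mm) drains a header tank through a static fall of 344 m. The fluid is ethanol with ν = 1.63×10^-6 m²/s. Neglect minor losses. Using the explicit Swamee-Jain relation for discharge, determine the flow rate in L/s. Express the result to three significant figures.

Swamee-Jain (Type II): Q = -0.965·√(gD⁵h_f/L)·ln[ε/(3.7D) + √(3.17ν²L/(gD³h_f))]
√(gD⁵h_f/L) = √(9.81·0.0414⁵·344/2010) = 4.519×10^-4
ε/(3.7D) = 0.00529; √(3.17ν²L/(gD³h_f)) = 2.66×10^-4
Q = -0.965·4.519×10^-4·ln(0.005554) = 0.002265 m³/s
Check: V = 1.68 m/s, Re = 4.27×10^4, f = 0.04957, h_f = 347 m ≈ 344 m ✓

Q ≈ 2.26 L/s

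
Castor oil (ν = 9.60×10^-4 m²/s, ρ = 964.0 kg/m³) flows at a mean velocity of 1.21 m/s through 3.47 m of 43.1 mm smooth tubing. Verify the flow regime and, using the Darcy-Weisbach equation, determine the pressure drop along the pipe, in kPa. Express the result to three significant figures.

Δp ≈ 66.9 kPa

Re = VD/ν = 1.21·0.04310/9.60×10^-4 = 54.3 → laminar (Re < 2300)
f = 64/Re = 1.178
h_f = f(L/D)V²/(2g) = 1.178·(3.47/0.04310)·1.21²/(2·9.81) = 7.078 m
Δp = ρg·h_f = 964.0·9.81·7.078 = 66.94 kPa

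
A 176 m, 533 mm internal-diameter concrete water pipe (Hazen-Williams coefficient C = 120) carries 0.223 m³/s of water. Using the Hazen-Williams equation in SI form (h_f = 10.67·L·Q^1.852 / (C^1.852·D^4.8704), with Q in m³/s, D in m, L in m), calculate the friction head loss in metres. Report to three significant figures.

h_f ≈ 0.352 m

h_f = 10.67·176·0.223^1.852 / (120^1.852·0.533^4.8704) = 0.3524 m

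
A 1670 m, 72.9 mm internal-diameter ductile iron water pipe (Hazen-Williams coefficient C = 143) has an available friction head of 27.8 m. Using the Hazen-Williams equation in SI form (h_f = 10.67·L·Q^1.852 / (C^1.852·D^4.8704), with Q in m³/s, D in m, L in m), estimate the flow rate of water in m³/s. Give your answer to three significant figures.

Q ≈ 0.00446 m³/s

Rearranging: Q = [h_f·C^1.852·D^4.8704 / (10.67·L)]^(1/1.852)
Q = [27.8·143^1.852·0.0729^4.8704 / (10.67·1670)]^0.540 = 0.004456 m³/s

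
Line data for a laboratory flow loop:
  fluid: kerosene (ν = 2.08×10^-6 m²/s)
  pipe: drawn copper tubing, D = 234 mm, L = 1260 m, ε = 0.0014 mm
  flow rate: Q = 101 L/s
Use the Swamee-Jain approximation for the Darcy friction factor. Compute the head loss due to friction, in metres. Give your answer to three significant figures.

V = 4Q/(πD²) = 4·0.101/(π·0.234²) = 2.349 m/s
Re = VD/ν = 2.349·0.234/2.08×10^-6 = 2.64×10^5 → turbulent
ε/D = 0.0014/234 = 5.98×10^-6
Swamee-Jain: f = 0.01479
h_f = f(L/D)V²/(2g) = 0.01479·(1260/0.234)·2.349²/(2·9.81) = 22.39 m

h_f ≈ 22.4 m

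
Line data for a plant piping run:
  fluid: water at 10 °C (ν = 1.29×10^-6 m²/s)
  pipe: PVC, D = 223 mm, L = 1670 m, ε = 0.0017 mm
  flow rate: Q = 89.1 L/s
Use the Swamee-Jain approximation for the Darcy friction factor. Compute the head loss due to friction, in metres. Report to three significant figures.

h_f ≈ 27.4 m

V = 4Q/(πD²) = 4·0.0891/(π·0.223²) = 2.281 m/s
Re = VD/ν = 2.281·0.223/1.29×10^-6 = 3.94×10^5 → turbulent
ε/D = 0.0017/223 = 7.62×10^-6
Swamee-Jain: f = 0.01377
h_f = f(L/D)V²/(2g) = 0.01377·(1670/0.223)·2.281²/(2·9.81) = 27.35 m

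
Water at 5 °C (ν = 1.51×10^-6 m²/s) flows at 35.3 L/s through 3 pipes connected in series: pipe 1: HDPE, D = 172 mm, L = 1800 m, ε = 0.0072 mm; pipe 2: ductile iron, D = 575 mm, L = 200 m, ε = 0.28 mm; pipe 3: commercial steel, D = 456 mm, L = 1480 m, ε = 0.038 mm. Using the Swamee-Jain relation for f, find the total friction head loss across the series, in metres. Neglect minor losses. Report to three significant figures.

Pipe 1: V = 1.519 m/s, Re = 1.73×10^5, ε/D = 4.19×10^-5, f = 0.01633, h_1 = f(L/D)V²/2g = 20.10 m
Pipe 2: V = 0.1359 m/s, Re = 5.18×10^4, ε/D = 4.87×10^-4, f = 0.02245, h_2 = f(L/D)V²/2g = 0.007354 m
Pipe 3: V = 0.2161 m/s, Re = 6.53×10^4, ε/D = 8.33×10^-5, f = 0.01996, h_3 = f(L/D)V²/2g = 0.1543 m
Series → Q common, losses add: H = Σh = 20.26 m

H ≈ 20.3 m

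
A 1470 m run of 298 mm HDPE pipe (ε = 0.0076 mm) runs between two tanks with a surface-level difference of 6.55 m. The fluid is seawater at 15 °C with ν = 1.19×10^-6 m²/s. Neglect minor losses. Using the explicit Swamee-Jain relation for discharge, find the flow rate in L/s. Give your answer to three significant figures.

Q ≈ 93.7 L/s

Swamee-Jain (Type II): Q = -0.965·√(gD⁵h_f/L)·ln[ε/(3.7D) + √(3.17ν²L/(gD³h_f))]
√(gD⁵h_f/L) = √(9.81·0.298⁵·6.55/1470) = 0.01014
ε/(3.7D) = 6.89×10^-6; √(3.17ν²L/(gD³h_f)) = 6.23×10^-5
Q = -0.965·0.01014·ln(6.919×10^-5) = 0.09369 m³/s
Check: V = 1.34 m/s, Re = 3.36×10^5, f = 0.01439, h_f = 6.53 m ≈ 6.55 m ✓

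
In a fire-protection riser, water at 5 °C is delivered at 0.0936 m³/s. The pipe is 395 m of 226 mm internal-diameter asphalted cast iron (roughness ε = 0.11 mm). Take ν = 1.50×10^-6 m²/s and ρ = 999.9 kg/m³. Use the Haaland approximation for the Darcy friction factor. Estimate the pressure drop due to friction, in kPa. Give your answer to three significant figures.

Δp ≈ 84.8 kPa

V = 4Q/(πD²) = 4·0.0936/(π·0.226²) = 2.333 m/s
Re = VD/ν = 2.333·0.226/1.50×10^-6 = 3.52×10^5 → turbulent
ε/D = 0.11/226 = 4.87×10^-4
Haaland: f = 0.01782
h_f = f(L/D)V²/(2g) = 0.01782·(395/0.226)·2.333²/(2·9.81) = 8.641 m
Δp = ρg·h_f = 999.9·9.81·8.641 = 84.76 kPa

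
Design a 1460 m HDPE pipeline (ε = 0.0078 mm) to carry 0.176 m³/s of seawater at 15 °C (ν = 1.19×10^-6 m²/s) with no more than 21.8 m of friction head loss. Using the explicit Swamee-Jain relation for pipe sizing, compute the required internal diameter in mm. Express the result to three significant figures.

D ≈ 298 mm

Swamee-Jain (Type III): D = 0.66·[ε^1.25·(LQ²/(gh_f))^4.75 + ν·Q^9.4·(L/(gh_f))^5.2]^0.04
LQ²/(gh_f) = 0.2115; L/(gh_f) = 6.827
Term 1 = ε^1.25·(…)^4.75 = 2.57×10^-10; Term 2 = ν·Q^9.4·(…)^5.2 = 2.10×10^-9
D = 0.66·(2.57×10^-10 + 2.10×10^-9)^0.04 = 0.2981 m = 298 mm
Check: V = 2.52 m/s, Re = 6.32×10^5, f = 0.01303, h_f = 20.7 m ≈ 21.8 m ✓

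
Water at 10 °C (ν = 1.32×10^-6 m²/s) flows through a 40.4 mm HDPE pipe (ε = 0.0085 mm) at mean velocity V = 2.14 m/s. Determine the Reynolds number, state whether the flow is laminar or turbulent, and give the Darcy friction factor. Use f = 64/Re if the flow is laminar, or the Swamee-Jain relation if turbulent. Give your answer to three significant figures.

Re = VD/ν = 2.140·0.0404/1.32×10^-6 = 6.55×10^4
Re > 4000 → turbulent; ε/D = 2.10×10^-4
Swamee-Jain: f = 0.02051

Re ≈ 6.55×10^4; turbulent; f ≈ 0.0205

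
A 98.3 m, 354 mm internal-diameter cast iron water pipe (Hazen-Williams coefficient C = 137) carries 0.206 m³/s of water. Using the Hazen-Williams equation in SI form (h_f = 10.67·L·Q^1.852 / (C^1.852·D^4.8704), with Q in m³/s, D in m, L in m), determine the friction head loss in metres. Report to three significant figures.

h_f = 10.67·98.3·0.206^1.852 / (137^1.852·0.354^4.8704) = 0.9757 m

h_f ≈ 0.976 m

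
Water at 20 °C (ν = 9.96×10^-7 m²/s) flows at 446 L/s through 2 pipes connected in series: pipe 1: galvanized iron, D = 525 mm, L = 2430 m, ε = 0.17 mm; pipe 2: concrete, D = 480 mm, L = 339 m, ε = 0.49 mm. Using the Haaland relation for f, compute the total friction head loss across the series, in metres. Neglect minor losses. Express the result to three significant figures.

Pipe 1: V = 2.060 m/s, Re = 1.09×10^6, ε/D = 3.24×10^-4, f = 0.01577, h_1 = f(L/D)V²/2g = 15.79 m
Pipe 2: V = 2.465 m/s, Re = 1.19×10^6, ε/D = 0.00102, f = 0.02000, h_2 = f(L/D)V²/2g = 4.372 m
Series → Q common, losses add: H = Σh = 20.16 m

H ≈ 20.2 m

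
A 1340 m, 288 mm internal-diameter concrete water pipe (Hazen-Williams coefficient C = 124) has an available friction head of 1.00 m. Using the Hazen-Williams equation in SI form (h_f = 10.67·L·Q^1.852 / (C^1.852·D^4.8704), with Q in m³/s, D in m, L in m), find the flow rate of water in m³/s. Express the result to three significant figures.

Q ≈ 0.0268 m³/s

Rearranging: Q = [h_f·C^1.852·D^4.8704 / (10.67·L)]^(1/1.852)
Q = [1.00·124^1.852·0.288^4.8704 / (10.67·1340)]^0.540 = 0.02680 m³/s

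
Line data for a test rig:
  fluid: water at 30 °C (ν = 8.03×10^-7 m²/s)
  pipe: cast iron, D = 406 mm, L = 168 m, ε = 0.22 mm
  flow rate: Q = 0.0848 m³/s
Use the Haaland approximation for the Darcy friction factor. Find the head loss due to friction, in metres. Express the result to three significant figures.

h_f ≈ 0.165 m

V = 4Q/(πD²) = 4·0.0848/(π·0.406²) = 0.6550 m/s
Re = VD/ν = 0.6550·0.406/8.03×10^-7 = 3.31×10^5 → turbulent
ε/D = 0.22/406 = 5.42×10^-4
Haaland: f = 0.01820
h_f = f(L/D)V²/(2g) = 0.01820·(168/0.406)·0.6550²/(2·9.81) = 0.1647 m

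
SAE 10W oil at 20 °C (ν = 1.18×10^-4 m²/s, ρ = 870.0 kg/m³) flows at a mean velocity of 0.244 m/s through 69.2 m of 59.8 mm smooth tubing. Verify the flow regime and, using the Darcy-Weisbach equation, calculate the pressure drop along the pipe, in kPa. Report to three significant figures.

Δp ≈ 15.5 kPa

Re = VD/ν = 0.244·0.05980/1.18×10^-4 = 124 → laminar (Re < 2300)
f = 64/Re = 0.5176
h_f = f(L/D)V²/(2g) = 0.5176·(69.2/0.05980)·0.244²/(2·9.81) = 1.817 m
Δp = ρg·h_f = 870.0·9.81·1.817 = 15.51 kPa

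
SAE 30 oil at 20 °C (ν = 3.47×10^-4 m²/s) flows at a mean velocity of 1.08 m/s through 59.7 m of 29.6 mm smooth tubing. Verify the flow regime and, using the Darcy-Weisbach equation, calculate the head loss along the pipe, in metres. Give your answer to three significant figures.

Re = VD/ν = 1.08·0.02960/3.47×10^-4 = 92.1 → laminar (Re < 2300)
f = 64/Re = 0.6947
h_f = f(L/D)V²/(2g) = 0.6947·(59.7/0.02960)·1.08²/(2·9.81) = 83.30 m

h_f ≈ 83.3 m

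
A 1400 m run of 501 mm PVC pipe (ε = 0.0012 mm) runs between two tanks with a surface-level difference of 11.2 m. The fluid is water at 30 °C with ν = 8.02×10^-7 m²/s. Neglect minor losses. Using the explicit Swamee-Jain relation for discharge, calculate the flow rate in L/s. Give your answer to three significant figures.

Q ≈ 533 L/s

Swamee-Jain (Type II): Q = -0.965·√(gD⁵h_f/L)·ln[ε/(3.7D) + √(3.17ν²L/(gD³h_f))]
√(gD⁵h_f/L) = √(9.81·0.501⁵·11.2/1400) = 0.04977
ε/(3.7D) = 6.47×10^-7; √(3.17ν²L/(gD³h_f)) = 1.44×10^-5
Q = -0.965·0.04977·ln(1.502×10^-5) = 0.5334 m³/s
Check: V = 2.71 m/s, Re = 1.69×10^6, f = 0.01073, h_f = 11.2 m ≈ 11.2 m ✓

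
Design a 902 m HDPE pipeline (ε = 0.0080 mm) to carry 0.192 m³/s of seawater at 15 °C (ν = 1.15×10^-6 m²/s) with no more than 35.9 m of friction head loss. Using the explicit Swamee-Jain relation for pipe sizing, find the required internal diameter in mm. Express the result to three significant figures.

Swamee-Jain (Type III): D = 0.66·[ε^1.25·(LQ²/(gh_f))^4.75 + ν·Q^9.4·(L/(gh_f))^5.2]^0.04
LQ²/(gh_f) = 0.09442; L/(gh_f) = 2.561
Term 1 = ε^1.25·(…)^4.75 = 5.76×10^-12; Term 2 = ν·Q^9.4·(…)^5.2 = 2.80×10^-11
D = 0.66·(5.76×10^-12 + 2.80×10^-11)^0.04 = 0.2516 m = 252 mm
Check: V = 3.86 m/s, Re = 8.45×10^5, f = 0.01260, h_f = 34.4 m ≈ 35.9 m ✓

D ≈ 252 mm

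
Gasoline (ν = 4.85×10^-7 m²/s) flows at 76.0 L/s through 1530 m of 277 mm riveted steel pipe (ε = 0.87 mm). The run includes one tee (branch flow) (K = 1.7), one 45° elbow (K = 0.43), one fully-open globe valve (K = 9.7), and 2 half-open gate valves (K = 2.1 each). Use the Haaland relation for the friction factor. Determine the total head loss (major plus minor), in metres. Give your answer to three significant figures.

V = 4Q/(πD²) = 1.261 m/s; V²/2g = 0.08106 m
Re = 7.20×10^5, ε/D = 0.00314 → f = 0.02672 (Haaland)
Major: h_f = f(L/D)·V²/2g = 0.02672·5523·0.08106 = 11.97 m
Minor: ΣK = 16.0; h_m = ΣK·V²/2g = 1.299 m
Total H_L = 11.97 + 1.299 = 13.27 m

H_L ≈ 13.3 m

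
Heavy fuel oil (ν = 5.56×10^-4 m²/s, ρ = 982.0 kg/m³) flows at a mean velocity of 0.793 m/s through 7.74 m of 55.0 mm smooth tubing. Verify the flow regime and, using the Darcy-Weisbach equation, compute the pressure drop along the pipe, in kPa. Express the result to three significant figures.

Δp ≈ 35.5 kPa

Re = VD/ν = 0.793·0.05500/5.56×10^-4 = 78.4 → laminar (Re < 2300)
f = 64/Re = 0.8159
h_f = f(L/D)V²/(2g) = 0.8159·(7.74/0.05500)·0.793²/(2·9.81) = 3.680 m
Δp = ρg·h_f = 982.0·9.81·3.680 = 35.45 kPa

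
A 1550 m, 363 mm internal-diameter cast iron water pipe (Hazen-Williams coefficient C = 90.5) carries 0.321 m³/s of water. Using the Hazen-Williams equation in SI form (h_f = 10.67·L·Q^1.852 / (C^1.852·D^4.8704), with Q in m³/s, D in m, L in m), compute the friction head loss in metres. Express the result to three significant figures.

h_f ≈ 66.7 m

h_f = 10.67·1550·0.321^1.852 / (90.5^1.852·0.363^4.8704) = 66.72 m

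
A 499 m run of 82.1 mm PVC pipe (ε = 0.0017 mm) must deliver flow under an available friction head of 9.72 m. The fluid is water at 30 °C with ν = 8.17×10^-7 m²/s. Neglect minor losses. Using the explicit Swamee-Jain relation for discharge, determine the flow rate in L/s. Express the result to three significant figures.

Swamee-Jain (Type II): Q = -0.965·√(gD⁵h_f/L)·ln[ε/(3.7D) + √(3.17ν²L/(gD³h_f))]
√(gD⁵h_f/L) = √(9.81·0.0821⁵·9.72/499) = 8.443×10^-4
ε/(3.7D) = 5.60×10^-6; √(3.17ν²L/(gD³h_f)) = 1.41×10^-4
Q = -0.965·8.443×10^-4·ln(1.471×10^-4) = 0.007190 m³/s
Check: V = 1.36 m/s, Re = 1.36×10^5, f = 0.01691, h_f = 9.66 m ≈ 9.72 m ✓

Q ≈ 7.19 L/s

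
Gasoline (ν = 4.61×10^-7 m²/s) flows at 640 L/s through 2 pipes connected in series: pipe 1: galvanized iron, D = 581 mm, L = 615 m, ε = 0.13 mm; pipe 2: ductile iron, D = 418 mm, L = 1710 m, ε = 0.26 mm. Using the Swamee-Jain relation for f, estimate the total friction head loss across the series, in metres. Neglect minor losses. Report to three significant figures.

H ≈ 84.8 m

Pipe 1: V = 2.414 m/s, Re = 3.04×10^6, ε/D = 2.24×10^-4, f = 0.01443, h_1 = f(L/D)V²/2g = 4.537 m
Pipe 2: V = 4.664 m/s, Re = 4.23×10^6, ε/D = 6.22×10^-4, f = 0.01770, h_2 = f(L/D)V²/2g = 80.26 m
Series → Q common, losses add: H = Σh = 84.80 m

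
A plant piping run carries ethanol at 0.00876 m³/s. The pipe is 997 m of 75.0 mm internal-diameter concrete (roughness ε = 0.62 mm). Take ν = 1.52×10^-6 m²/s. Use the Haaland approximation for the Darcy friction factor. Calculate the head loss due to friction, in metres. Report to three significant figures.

V = 4Q/(πD²) = 4·0.00876/(π·0.0750²) = 1.983 m/s
Re = VD/ν = 1.983·0.0750/1.52×10^-6 = 9.78×10^4 → turbulent
ε/D = 0.62/75.0 = 0.00827
Haaland: f = 0.03629
h_f = f(L/D)V²/(2g) = 0.03629·(997/0.0750)·1.983²/(2·9.81) = 96.66 m

h_f ≈ 96.7 m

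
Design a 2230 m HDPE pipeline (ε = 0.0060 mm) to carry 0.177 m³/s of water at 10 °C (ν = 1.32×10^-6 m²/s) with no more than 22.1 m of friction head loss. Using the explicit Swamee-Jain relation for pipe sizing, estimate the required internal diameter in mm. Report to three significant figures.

Swamee-Jain (Type III): D = 0.66·[ε^1.25·(LQ²/(gh_f))^4.75 + ν·Q^9.4·(L/(gh_f))^5.2]^0.04
LQ²/(gh_f) = 0.3222; L/(gh_f) = 10.29
Term 1 = ε^1.25·(…)^4.75 = 1.37×10^-9; Term 2 = ν·Q^9.4·(…)^5.2 = 2.07×10^-8
D = 0.66·(1.37×10^-9 + 2.07×10^-8)^0.04 = 0.3260 m = 326 mm
Check: V = 2.12 m/s, Re = 5.24×10^5, f = 0.01328, h_f = 20.8 m ≈ 22.1 m ✓

D ≈ 326 mm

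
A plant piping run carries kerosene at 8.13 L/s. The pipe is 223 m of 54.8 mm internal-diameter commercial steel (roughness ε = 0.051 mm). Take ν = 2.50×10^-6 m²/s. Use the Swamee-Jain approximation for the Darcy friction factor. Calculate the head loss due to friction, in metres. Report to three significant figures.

h_f ≈ 56.1 m

V = 4Q/(πD²) = 4·0.00813/(π·0.0548²) = 3.447 m/s
Re = VD/ν = 3.447·0.0548/2.50×10^-6 = 7.56×10^4 → turbulent
ε/D = 0.051/54.8 = 9.31×10^-4
Swamee-Jain: f = 0.02276
h_f = f(L/D)V²/(2g) = 0.02276·(223/0.0548)·3.447²/(2·9.81) = 56.09 m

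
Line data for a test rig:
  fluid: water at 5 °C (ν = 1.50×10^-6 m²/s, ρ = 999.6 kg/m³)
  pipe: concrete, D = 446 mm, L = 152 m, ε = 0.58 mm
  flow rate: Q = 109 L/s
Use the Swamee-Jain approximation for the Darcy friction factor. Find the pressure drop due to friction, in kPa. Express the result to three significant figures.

Δp ≈ 1.85 kPa

V = 4Q/(πD²) = 4·0.109/(π·0.446²) = 0.6977 m/s
Re = VD/ν = 0.6977·0.446/1.50×10^-6 = 2.07×10^5 → turbulent
ε/D = 0.58/446 = 0.00130
Swamee-Jain: f = 0.02226
h_f = f(L/D)V²/(2g) = 0.02226·(152/0.446)·0.6977²/(2·9.81) = 0.1882 m
Δp = ρg·h_f = 999.6·9.81·0.1882 = 1.846 kPa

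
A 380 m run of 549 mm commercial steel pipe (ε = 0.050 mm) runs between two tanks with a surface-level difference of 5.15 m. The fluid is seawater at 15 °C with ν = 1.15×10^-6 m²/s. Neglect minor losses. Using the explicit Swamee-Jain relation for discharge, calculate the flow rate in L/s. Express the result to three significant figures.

Swamee-Jain (Type II): Q = -0.965·√(gD⁵h_f/L)·ln[ε/(3.7D) + √(3.17ν²L/(gD³h_f))]
√(gD⁵h_f/L) = √(9.81·0.549⁵·5.15/380) = 0.08143
ε/(3.7D) = 2.46×10^-5; √(3.17ν²L/(gD³h_f)) = 1.38×10^-5
Q = -0.965·0.08143·ln(3.842×10^-5) = 0.7989 m³/s
Check: V = 3.37 m/s, Re = 1.61×10^6, f = 0.01289, h_f = 5.18 m ≈ 5.15 m ✓

Q ≈ 799 L/s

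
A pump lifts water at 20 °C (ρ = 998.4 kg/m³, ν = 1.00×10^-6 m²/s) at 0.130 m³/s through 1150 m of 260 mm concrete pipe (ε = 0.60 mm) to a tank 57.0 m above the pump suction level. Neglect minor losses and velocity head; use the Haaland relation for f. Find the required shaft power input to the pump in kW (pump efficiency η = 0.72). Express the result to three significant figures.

V = 4Q/(πD²) = 2.449 m/s; Re = 6.37×10^5; ε/D = 0.00231; f = 0.02462
h_f = f(L/D)V²/2g = 33.27 m
Total head H = z + h_f = 57.0 + 33.27 = 90.27 m
P_hyd = ρgQH = 998.4·9.81·0.130·90.27 = 114.9 kW
P_shaft = P_hyd/η = 114.9/0.72 = 159.6 kW

P_shaft ≈ 160 kW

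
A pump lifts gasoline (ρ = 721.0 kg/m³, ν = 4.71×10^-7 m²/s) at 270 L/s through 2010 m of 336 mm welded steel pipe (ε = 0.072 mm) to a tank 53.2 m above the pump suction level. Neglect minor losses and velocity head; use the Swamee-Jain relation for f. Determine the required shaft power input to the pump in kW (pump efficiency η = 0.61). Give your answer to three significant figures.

V = 4Q/(πD²) = 3.045 m/s; Re = 2.17×10^6; ε/D = 2.14×10^-4; f = 0.01445
h_f = f(L/D)V²/2g = 40.85 m
Total head H = z + h_f = 53.2 + 40.85 = 94.05 m
P_hyd = ρgQH = 721.0·9.81·0.270·94.05 = 179.6 kW
P_shaft = P_hyd/η = 179.6/0.61 = 294.5 kW

P_shaft ≈ 294 kW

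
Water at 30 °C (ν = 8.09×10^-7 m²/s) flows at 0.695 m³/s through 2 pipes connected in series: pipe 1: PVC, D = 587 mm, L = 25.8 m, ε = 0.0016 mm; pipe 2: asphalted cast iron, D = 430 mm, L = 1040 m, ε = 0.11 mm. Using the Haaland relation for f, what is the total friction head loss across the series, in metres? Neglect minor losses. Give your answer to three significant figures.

H ≈ 41.9 m

Pipe 1: V = 2.568 m/s, Re = 1.86×10^6, ε/D = 2.73×10^-6, f = 0.01053, h_1 = f(L/D)V²/2g = 0.1556 m
Pipe 2: V = 4.786 m/s, Re = 2.54×10^6, ε/D = 2.56×10^-4, f = 0.01477, h_2 = f(L/D)V²/2g = 41.70 m
Series → Q common, losses add: H = Σh = 41.85 m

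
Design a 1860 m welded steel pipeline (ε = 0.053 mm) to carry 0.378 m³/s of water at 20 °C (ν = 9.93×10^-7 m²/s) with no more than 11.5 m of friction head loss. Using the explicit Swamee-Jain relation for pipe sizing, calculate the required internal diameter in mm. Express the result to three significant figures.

Swamee-Jain (Type III): D = 0.66·[ε^1.25·(LQ²/(gh_f))^4.75 + ν·Q^9.4·(L/(gh_f))^5.2]^0.04
LQ²/(gh_f) = 2.356; L/(gh_f) = 16.49
Term 1 = ε^1.25·(…)^4.75 = 2.65×10^-4; Term 2 = ν·Q^9.4·(…)^5.2 = 2.26×10^-4
D = 0.66·(2.65×10^-4 + 2.26×10^-4)^0.04 = 0.4866 m = 487 mm
Check: V = 2.03 m/s, Re = 9.96×10^5, f = 0.01364, h_f = 11.0 m ≈ 11.5 m ✓

D ≈ 487 mm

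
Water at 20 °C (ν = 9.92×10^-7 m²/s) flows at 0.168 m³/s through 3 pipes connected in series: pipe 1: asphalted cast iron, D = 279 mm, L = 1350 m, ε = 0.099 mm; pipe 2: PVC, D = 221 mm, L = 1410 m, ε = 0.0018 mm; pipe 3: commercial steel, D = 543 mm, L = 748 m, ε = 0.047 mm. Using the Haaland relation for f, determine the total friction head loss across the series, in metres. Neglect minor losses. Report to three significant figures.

H ≈ 104 m

Pipe 1: V = 2.748 m/s, Re = 7.73×10^5, ε/D = 3.55×10^-4, f = 0.01623, h_1 = f(L/D)V²/2g = 30.23 m
Pipe 2: V = 4.380 m/s, Re = 9.76×10^5, ε/D = 8.14×10^-6, f = 0.01178, h_2 = f(L/D)V²/2g = 73.46 m
Pipe 3: V = 0.7255 m/s, Re = 3.97×10^5, ε/D = 8.66×10^-5, f = 0.01453, h_3 = f(L/D)V²/2g = 0.5369 m
Series → Q common, losses add: H = Σh = 104.2 m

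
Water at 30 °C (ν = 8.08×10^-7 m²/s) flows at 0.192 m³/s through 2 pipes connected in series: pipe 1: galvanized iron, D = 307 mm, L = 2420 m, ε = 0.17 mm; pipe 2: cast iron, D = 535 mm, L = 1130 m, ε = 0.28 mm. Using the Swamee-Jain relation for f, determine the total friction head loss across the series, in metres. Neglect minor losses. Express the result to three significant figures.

H ≈ 49.1 m

Pipe 1: V = 2.594 m/s, Re = 9.86×10^5, ε/D = 5.54×10^-4, f = 0.01766, h_1 = f(L/D)V²/2g = 47.74 m
Pipe 2: V = 0.8541 m/s, Re = 5.66×10^5, ε/D = 5.23×10^-4, f = 0.01782, h_2 = f(L/D)V²/2g = 1.399 m
Series → Q common, losses add: H = Σh = 49.14 m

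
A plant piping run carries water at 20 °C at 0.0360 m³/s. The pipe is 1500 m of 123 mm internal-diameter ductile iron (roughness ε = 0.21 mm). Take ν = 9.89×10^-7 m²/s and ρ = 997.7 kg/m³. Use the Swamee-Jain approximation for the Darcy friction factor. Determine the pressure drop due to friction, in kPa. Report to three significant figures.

Δp ≈ 1290 kPa

V = 4Q/(πD²) = 4·0.0360/(π·0.123²) = 3.030 m/s
Re = VD/ν = 3.030·0.123/9.89×10^-7 = 3.77×10^5 → turbulent
ε/D = 0.21/123 = 0.00171
Swamee-Jain: f = 0.02314
h_f = f(L/D)V²/(2g) = 0.02314·(1500/0.123)·3.030²/(2·9.81) = 132.0 m
Δp = ρg·h_f = 997.7·9.81·132.0 = 1292 kPa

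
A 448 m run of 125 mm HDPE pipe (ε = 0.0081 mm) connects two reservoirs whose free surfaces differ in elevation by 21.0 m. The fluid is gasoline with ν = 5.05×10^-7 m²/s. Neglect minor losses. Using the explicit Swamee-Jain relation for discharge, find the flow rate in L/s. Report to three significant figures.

Swamee-Jain (Type II): Q = -0.965·√(gD⁵h_f/L)·ln[ε/(3.7D) + √(3.17ν²L/(gD³h_f))]
√(gD⁵h_f/L) = √(9.81·0.125⁵·21.0/448) = 0.003746
ε/(3.7D) = 1.75×10^-5; √(3.17ν²L/(gD³h_f)) = 3.00×10^-5
Q = -0.965·0.003746·ln(4.752×10^-5) = 0.03599 m³/s
Check: V = 2.93 m/s, Re = 7.26×10^5, f = 0.01340, h_f = 21.1 m ≈ 21.0 m ✓

Q ≈ 36.0 L/s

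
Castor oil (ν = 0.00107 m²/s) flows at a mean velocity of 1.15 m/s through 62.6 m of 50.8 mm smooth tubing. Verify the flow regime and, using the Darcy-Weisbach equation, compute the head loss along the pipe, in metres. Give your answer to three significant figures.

Re = VD/ν = 1.15·0.05080/0.00107 = 54.6 → laminar (Re < 2300)
f = 64/Re = 1.172
h_f = f(L/D)V²/(2g) = 1.172·(62.6/0.05080)·1.15²/(2·9.81) = 97.37 m

h_f ≈ 97.4 m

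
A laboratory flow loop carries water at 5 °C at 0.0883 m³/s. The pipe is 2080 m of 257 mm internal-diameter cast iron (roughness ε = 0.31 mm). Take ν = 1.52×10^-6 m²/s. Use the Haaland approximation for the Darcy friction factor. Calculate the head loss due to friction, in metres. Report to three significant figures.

V = 4Q/(πD²) = 4·0.0883/(π·0.257²) = 1.702 m/s
Re = VD/ν = 1.702·0.257/1.52×10^-6 = 2.88×10^5 → turbulent
ε/D = 0.31/257 = 0.00121
Haaland: f = 0.02138
h_f = f(L/D)V²/(2g) = 0.02138·(2080/0.257)·1.702²/(2·9.81) = 25.56 m

h_f ≈ 25.6 m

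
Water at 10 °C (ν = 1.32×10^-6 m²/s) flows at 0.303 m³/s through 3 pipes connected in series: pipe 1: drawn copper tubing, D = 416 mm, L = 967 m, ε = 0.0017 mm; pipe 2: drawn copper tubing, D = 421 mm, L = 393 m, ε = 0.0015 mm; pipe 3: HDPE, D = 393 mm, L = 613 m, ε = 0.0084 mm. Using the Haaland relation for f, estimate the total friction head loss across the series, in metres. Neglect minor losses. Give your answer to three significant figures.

H ≈ 16.3 m

Pipe 1: V = 2.229 m/s, Re = 7.03×10^5, ε/D = 4.09×10^-6, f = 0.01236, h_1 = f(L/D)V²/2g = 7.277 m
Pipe 2: V = 2.177 m/s, Re = 6.94×10^5, ε/D = 3.56×10^-6, f = 0.01238, h_2 = f(L/D)V²/2g = 2.790 m
Pipe 3: V = 2.498 m/s, Re = 7.44×10^5, ε/D = 2.14×10^-5, f = 0.01251, h_3 = f(L/D)V²/2g = 6.208 m
Series → Q common, losses add: H = Σh = 16.28 m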